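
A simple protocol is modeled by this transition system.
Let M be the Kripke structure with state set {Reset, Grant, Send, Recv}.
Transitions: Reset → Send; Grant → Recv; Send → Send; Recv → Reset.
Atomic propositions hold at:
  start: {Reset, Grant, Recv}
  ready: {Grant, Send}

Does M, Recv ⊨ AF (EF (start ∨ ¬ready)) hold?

Sat(¬ready) = {Reset, Recv}
Sat(start ∨ ¬ready) = {Reset, Grant, Recv}
EF (start ∨ ¬ready): least fixpoint, start Z0 = {Reset, Grant, Recv}, add states with some successor in Z. Already a fixed point.
Sat(EF (start ∨ ¬ready)) = {Reset, Grant, Recv}
AF (EF (start ∨ ¬ready)): least fixpoint, start Z0 = {Reset, Grant, Recv}, add states with every successor in Z. Already a fixed point.
Sat(AF (EF (start ∨ ¬ready))) = {Reset, Grant, Recv}
Recv ∈ Sat(AF (EF (start ∨ ¬ready))) = {Reset, Grant, Recv}, so the formula holds at Recv.

Yes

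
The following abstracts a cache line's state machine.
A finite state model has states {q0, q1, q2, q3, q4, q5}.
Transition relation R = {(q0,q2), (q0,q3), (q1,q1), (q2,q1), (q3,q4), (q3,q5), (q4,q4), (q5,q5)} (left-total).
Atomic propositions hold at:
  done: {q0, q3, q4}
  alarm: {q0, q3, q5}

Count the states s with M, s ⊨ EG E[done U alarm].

E[done U alarm]: least fixpoint, start Z0 = Sat(alarm) = {q0, q3, q5}, add states in Sat(done) with some successor in Z. Already a fixed point.
Sat(E[done U alarm]) = {q0, q3, q5}
EG E[done U alarm]: greatest fixpoint, start Z0 = {q0, q3, q5}, keep only states in Sat with some successor in Z. Already a fixed point.
Sat(EG E[done U alarm]) = {q0, q3, q5}
|Sat(EG E[done U alarm])| = |{q0, q3, q5}| = 3.

3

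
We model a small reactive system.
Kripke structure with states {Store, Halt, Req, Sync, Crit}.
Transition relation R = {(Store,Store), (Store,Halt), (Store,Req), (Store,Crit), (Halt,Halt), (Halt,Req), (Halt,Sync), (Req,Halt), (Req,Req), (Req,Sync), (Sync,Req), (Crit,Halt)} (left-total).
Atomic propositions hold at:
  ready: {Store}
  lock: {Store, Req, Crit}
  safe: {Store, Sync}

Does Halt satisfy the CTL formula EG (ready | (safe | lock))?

No

Sat(safe | lock) = {Store, Req, Sync, Crit}
Sat(ready | (safe | lock)) = {Store, Req, Sync, Crit}
EG (ready | (safe | lock)): greatest fixpoint, start Z0 = {Store, Req, Sync, Crit}, keep only states in Sat with some successor in Z. Z1 = {Store, Req, Sync}; fixed.
Sat(EG (ready | (safe | lock))) = {Store, Req, Sync}
Halt ∉ Sat(EG (ready | (safe | lock))) = {Store, Req, Sync}, so the formula does not hold at Halt.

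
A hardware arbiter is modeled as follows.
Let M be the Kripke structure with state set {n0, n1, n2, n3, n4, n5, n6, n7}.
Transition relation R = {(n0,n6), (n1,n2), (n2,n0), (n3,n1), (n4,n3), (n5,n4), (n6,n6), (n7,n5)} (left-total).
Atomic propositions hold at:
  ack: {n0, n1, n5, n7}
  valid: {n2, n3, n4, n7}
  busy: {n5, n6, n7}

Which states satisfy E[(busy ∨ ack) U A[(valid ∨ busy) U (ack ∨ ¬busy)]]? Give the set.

{n0, n1, n2, n3, n4, n5, n7}

Sat(busy ∨ ack) = {n0, n1, n5, n6, n7}
Sat(valid ∨ busy) = {n2, n3, n4, n5, n6, n7}
Sat(¬busy) = {n0, n1, n2, n3, n4}
Sat(ack ∨ ¬busy) = {n0, n1, n2, n3, n4, n5, n7}
A[(valid ∨ busy) U (ack ∨ ¬busy)]: least fixpoint, start Z0 = Sat((ack ∨ ¬busy)) = {n0, n1, n2, n3, n4, n5, n7}, add states in Sat(valid ∨ busy) with every successor in Z. Already a fixed point.
Sat(A[(valid ∨ busy) U (ack ∨ ¬busy)]) = {n0, n1, n2, n3, n4, n5, n7}
E[(busy ∨ ack) U A[(valid ∨ busy) U (ack ∨ ¬busy)]]: least fixpoint, start Z0 = Sat(A[(valid ∨ busy) U (ack ∨ ¬busy)]) = {n0, n1, n2, n3, n4, n5, n7}, add states in Sat(busy ∨ ack) with some successor in Z. Already a fixed point.
Sat(E[(busy ∨ ack) U A[(valid ∨ busy) U (ack ∨ ¬busy)]]) = {n0, n1, n2, n3, n4, n5, n7}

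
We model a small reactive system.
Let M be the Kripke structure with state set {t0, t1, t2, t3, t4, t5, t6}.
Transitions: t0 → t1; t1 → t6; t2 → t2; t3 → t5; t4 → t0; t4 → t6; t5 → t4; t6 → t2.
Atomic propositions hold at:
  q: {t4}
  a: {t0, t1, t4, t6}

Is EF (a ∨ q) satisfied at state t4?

Sat(a ∨ q) = {t0, t1, t4, t6}
EF (a ∨ q): least fixpoint, start Z0 = {t0, t1, t4, t6}, add states with some successor in Z. Z1 = {t0, t1, t4, t5, t6}; Z2 = {t0, t1, t3, t4, t5, t6}; fixed.
Sat(EF (a ∨ q)) = {t0, t1, t3, t4, t5, t6}
t4 ∈ Sat(EF (a ∨ q)) = {t0, t1, t3, t4, t5, t6}, so the formula holds at t4.

Yes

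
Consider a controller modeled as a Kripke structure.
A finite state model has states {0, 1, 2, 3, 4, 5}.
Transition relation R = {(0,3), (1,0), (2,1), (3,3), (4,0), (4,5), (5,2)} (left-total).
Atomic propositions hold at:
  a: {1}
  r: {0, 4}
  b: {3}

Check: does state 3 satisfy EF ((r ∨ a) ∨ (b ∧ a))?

No

Sat(r ∨ a) = {0, 1, 4}
Sat(b ∧ a) = ∅
Sat((r ∨ a) ∨ (b ∧ a)) = {0, 1, 4}
EF ((r ∨ a) ∨ (b ∧ a)): least fixpoint, start Z0 = {0, 1, 4}, add states with some successor in Z. Z1 = {0, 1, 2, 4}; Z2 = {0, 1, 2, 4, 5}; fixed.
Sat(EF ((r ∨ a) ∨ (b ∧ a))) = {0, 1, 2, 4, 5}
3 ∉ Sat(EF ((r ∨ a) ∨ (b ∧ a))) = {0, 1, 2, 4, 5}, so the formula does not hold at 3.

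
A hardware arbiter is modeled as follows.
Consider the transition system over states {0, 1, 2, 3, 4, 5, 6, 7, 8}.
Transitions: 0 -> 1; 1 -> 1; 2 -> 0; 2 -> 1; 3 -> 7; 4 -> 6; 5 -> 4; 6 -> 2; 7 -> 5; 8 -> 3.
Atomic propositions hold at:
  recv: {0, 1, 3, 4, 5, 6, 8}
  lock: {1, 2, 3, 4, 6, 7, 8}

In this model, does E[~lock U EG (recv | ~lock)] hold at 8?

Sat(~lock) = {0, 5}
Sat(recv | ~lock) = {0, 1, 3, 4, 5, 6, 8}
EG (recv | ~lock): greatest fixpoint, start Z0 = {0, 1, 3, 4, 5, 6, 8}, keep only states in Sat with some successor in Z. Z1 = {0, 1, 4, 5, 8}; Z2 = {0, 1, 5}; Z3 = {0, 1}; fixed.
Sat(EG (recv | ~lock)) = {0, 1}
E[~lock U EG (recv | ~lock)]: least fixpoint, start Z0 = Sat(EG (recv | ~lock)) = {0, 1}, add states in Sat(~lock) with some successor in Z. Already a fixed point.
Sat(E[~lock U EG (recv | ~lock)]) = {0, 1}
8 ∉ Sat(E[~lock U EG (recv | ~lock)]) = {0, 1}, so the formula does not hold at 8.

No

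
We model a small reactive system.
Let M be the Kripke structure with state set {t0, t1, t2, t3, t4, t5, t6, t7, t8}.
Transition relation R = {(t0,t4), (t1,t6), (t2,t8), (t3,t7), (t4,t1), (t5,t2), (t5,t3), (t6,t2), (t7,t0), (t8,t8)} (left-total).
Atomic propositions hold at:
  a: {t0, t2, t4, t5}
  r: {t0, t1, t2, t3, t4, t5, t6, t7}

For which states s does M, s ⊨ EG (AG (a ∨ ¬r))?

{t2, t8}

Sat(¬r) = {t8}
Sat(a ∨ ¬r) = {t0, t2, t4, t5, t8}
AG (a ∨ ¬r): greatest fixpoint, start Z0 = {t0, t2, t4, t5, t8}, keep only states in Sat with every successor in Z. Z1 = {t0, t2, t8}; Z2 = {t2, t8}; fixed.
Sat(AG (a ∨ ¬r)) = {t2, t8}
EG (AG (a ∨ ¬r)): greatest fixpoint, start Z0 = {t2, t8}, keep only states in Sat with some successor in Z. Already a fixed point.
Sat(EG (AG (a ∨ ¬r))) = {t2, t8}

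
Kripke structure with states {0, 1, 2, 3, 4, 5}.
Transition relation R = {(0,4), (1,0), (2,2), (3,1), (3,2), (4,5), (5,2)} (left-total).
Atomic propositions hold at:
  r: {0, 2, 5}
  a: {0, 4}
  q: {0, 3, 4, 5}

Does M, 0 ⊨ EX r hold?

No

Sat(EX r) = {s : some successor in {0, 2, 5}} = {1, 2, 3, 4, 5}
0 ∉ Sat(EX r) = {1, 2, 3, 4, 5}, so the formula does not hold at 0.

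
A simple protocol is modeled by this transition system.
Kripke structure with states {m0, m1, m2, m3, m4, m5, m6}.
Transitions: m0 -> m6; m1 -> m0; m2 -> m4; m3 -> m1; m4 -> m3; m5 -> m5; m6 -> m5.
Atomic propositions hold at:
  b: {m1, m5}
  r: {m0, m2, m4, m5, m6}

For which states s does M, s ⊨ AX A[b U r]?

A[b U r]: least fixpoint, start Z0 = Sat(r) = {m0, m2, m4, m5, m6}, add states in Sat(b) with every successor in Z. Z1 = {m0, m1, m2, m4, m5, m6}; fixed.
Sat(A[b U r]) = {m0, m1, m2, m4, m5, m6}
Sat(AX A[b U r]) = {s : every successor in {m0, m1, m2, m4, m5, m6}} = {m0, m1, m2, m3, m5, m6}

{m0, m1, m2, m3, m5, m6}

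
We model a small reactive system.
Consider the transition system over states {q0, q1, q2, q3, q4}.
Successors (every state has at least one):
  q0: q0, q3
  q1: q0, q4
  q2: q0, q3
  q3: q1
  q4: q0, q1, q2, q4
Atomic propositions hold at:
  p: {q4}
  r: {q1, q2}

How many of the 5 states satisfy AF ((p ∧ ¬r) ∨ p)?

1

Sat(¬r) = {q0, q3, q4}
Sat(p ∧ ¬r) = {q4}
Sat((p ∧ ¬r) ∨ p) = {q4}
AF ((p ∧ ¬r) ∨ p): least fixpoint, start Z0 = {q4}, add states with every successor in Z. Already a fixed point.
Sat(AF ((p ∧ ¬r) ∨ p)) = {q4}
|Sat(AF ((p ∧ ¬r) ∨ p))| = |{q4}| = 1.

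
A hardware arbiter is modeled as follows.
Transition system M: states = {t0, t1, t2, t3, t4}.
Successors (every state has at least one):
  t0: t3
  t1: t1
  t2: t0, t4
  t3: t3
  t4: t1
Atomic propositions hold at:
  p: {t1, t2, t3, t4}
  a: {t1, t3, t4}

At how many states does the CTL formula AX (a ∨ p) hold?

Sat(a ∨ p) = {t1, t2, t3, t4}
Sat(AX (a ∨ p)) = {s : every successor in {t1, t2, t3, t4}} = {t0, t1, t3, t4}
|Sat(AX (a ∨ p))| = |{t0, t1, t3, t4}| = 4.

4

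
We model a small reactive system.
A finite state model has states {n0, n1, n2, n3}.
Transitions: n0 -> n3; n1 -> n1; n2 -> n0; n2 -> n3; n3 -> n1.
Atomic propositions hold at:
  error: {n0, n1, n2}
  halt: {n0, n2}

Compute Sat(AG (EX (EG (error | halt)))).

{n1, n3}

Sat(error | halt) = {n0, n1, n2}
EG (error | halt): greatest fixpoint, start Z0 = {n0, n1, n2}, keep only states in Sat with some successor in Z. Z1 = {n1, n2}; Z2 = {n1}; fixed.
Sat(EG (error | halt)) = {n1}
Sat(EX (EG (error | halt))) = {s : some successor in {n1}} = {n1, n3}
AG (EX (EG (error | halt))): greatest fixpoint, start Z0 = {n1, n3}, keep only states in Sat with every successor in Z. Already a fixed point.
Sat(AG (EX (EG (error | halt)))) = {n1, n3}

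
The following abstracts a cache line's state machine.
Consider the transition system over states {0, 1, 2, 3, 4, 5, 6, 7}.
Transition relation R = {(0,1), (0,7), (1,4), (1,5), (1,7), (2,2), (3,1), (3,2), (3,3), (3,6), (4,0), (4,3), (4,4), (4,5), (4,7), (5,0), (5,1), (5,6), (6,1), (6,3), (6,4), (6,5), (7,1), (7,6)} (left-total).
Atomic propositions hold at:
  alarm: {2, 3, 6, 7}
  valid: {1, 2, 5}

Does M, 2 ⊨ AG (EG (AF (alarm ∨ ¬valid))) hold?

Sat(¬valid) = {0, 3, 4, 6, 7}
Sat(alarm ∨ ¬valid) = {0, 2, 3, 4, 6, 7}
AF (alarm ∨ ¬valid): least fixpoint, start Z0 = {0, 2, 3, 4, 6, 7}, add states with every successor in Z. Already a fixed point.
Sat(AF (alarm ∨ ¬valid)) = {0, 2, 3, 4, 6, 7}
EG (AF (alarm ∨ ¬valid)): greatest fixpoint, start Z0 = {0, 2, 3, 4, 6, 7}, keep only states in Sat with some successor in Z. Already a fixed point.
Sat(EG (AF (alarm ∨ ¬valid))) = {0, 2, 3, 4, 6, 7}
AG (EG (AF (alarm ∨ ¬valid))): greatest fixpoint, start Z0 = {0, 2, 3, 4, 6, 7}, keep only states in Sat with every successor in Z. Z1 = {2}; fixed.
Sat(AG (EG (AF (alarm ∨ ¬valid)))) = {2}
2 ∈ Sat(AG (EG (AF (alarm ∨ ¬valid)))) = {2}, so the formula holds at 2.

Yes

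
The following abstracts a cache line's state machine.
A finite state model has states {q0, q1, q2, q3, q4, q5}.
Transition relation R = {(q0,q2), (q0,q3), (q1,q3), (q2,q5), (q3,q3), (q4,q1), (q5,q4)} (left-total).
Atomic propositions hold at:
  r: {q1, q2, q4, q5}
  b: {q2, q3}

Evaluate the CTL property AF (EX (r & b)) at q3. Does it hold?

No

Sat(r & b) = {q2}
Sat(EX (r & b)) = {s : some successor in {q2}} = {q0}
AF (EX (r & b)): least fixpoint, start Z0 = {q0}, add states with every successor in Z. Already a fixed point.
Sat(AF (EX (r & b))) = {q0}
q3 ∉ Sat(AF (EX (r & b))) = {q0}, so the formula does not hold at q3.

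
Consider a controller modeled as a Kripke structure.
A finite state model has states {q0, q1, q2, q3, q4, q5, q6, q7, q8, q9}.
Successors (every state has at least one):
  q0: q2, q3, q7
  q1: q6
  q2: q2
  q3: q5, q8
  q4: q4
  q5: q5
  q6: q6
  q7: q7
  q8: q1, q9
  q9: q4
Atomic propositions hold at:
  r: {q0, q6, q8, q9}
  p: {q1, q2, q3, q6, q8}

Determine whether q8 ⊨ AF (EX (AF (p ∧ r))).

Yes

Sat(p ∧ r) = {q6, q8}
AF (p ∧ r): least fixpoint, start Z0 = {q6, q8}, add states with every successor in Z. Z1 = {q1, q6, q8}; fixed.
Sat(AF (p ∧ r)) = {q1, q6, q8}
Sat(EX (AF (p ∧ r))) = {s : some successor in {q1, q6, q8}} = {q1, q3, q6, q8}
AF (EX (AF (p ∧ r))): least fixpoint, start Z0 = {q1, q3, q6, q8}, add states with every successor in Z. Already a fixed point.
Sat(AF (EX (AF (p ∧ r)))) = {q1, q3, q6, q8}
q8 ∈ Sat(AF (EX (AF (p ∧ r)))) = {q1, q3, q6, q8}, so the formula holds at q8.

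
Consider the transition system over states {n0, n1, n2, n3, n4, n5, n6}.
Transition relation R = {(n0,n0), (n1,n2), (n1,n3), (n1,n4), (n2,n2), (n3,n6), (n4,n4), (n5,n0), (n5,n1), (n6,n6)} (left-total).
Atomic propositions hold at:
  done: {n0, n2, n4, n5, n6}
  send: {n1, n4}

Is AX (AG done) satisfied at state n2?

Yes

AG done: greatest fixpoint, start Z0 = {n0, n2, n4, n5, n6}, keep only states in Sat with every successor in Z. Z1 = {n0, n2, n4, n6}; fixed.
Sat(AG done) = {n0, n2, n4, n6}
Sat(AX (AG done)) = {s : every successor in {n0, n2, n4, n6}} = {n0, n2, n3, n4, n6}
n2 ∈ Sat(AX (AG done)) = {n0, n2, n3, n4, n6}, so the formula holds at n2.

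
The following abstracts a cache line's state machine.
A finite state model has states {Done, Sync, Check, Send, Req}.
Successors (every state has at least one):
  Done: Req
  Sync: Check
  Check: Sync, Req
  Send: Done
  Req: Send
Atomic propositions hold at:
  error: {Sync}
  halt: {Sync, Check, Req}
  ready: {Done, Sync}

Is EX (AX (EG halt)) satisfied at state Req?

EG halt: greatest fixpoint, start Z0 = {Sync, Check, Req}, keep only states in Sat with some successor in Z. Z1 = {Sync, Check}; fixed.
Sat(EG halt) = {Sync, Check}
Sat(AX (EG halt)) = {s : every successor in {Sync, Check}} = {Sync}
Sat(EX (AX (EG halt))) = {s : some successor in {Sync}} = {Check}
Req ∉ Sat(EX (AX (EG halt))) = {Check}, so the formula does not hold at Req.

No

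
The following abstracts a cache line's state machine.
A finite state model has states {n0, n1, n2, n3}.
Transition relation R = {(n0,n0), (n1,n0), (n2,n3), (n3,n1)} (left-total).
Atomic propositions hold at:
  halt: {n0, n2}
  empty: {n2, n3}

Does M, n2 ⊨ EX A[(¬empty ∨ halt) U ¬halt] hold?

Yes

Sat(¬empty) = {n0, n1}
Sat(¬empty ∨ halt) = {n0, n1, n2}
Sat(¬halt) = {n1, n3}
A[(¬empty ∨ halt) U ¬halt]: least fixpoint, start Z0 = Sat(¬halt) = {n1, n3}, add states in Sat(¬empty ∨ halt) with every successor in Z. Z1 = {n1, n2, n3}; fixed.
Sat(A[(¬empty ∨ halt) U ¬halt]) = {n1, n2, n3}
Sat(EX A[(¬empty ∨ halt) U ¬halt]) = {s : some successor in {n1, n2, n3}} = {n2, n3}
n2 ∈ Sat(EX A[(¬empty ∨ halt) U ¬halt]) = {n2, n3}, so the formula holds at n2.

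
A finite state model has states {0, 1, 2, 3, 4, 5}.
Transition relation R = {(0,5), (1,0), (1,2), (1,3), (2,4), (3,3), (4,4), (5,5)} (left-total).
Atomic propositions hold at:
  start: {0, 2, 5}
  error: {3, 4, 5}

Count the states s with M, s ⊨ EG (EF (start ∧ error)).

3

Sat(start ∧ error) = {5}
EF (start ∧ error): least fixpoint, start Z0 = {5}, add states with some successor in Z. Z1 = {0, 5}; Z2 = {0, 1, 5}; fixed.
Sat(EF (start ∧ error)) = {0, 1, 5}
EG (EF (start ∧ error)): greatest fixpoint, start Z0 = {0, 1, 5}, keep only states in Sat with some successor in Z. Already a fixed point.
Sat(EG (EF (start ∧ error))) = {0, 1, 5}
|Sat(EG (EF (start ∧ error)))| = |{0, 1, 5}| = 3.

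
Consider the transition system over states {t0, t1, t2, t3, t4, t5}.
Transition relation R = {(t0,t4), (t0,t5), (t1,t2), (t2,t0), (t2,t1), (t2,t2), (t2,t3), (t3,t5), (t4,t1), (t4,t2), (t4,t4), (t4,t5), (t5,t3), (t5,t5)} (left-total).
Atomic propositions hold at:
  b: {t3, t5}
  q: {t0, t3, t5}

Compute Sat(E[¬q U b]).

{t1, t2, t3, t4, t5}

Sat(¬q) = {t1, t2, t4}
E[¬q U b]: least fixpoint, start Z0 = Sat(b) = {t3, t5}, add states in Sat(¬q) with some successor in Z. Z1 = {t2, t3, t4, t5}; Z2 = {t1, t2, t3, t4, t5}; fixed.
Sat(E[¬q U b]) = {t1, t2, t3, t4, t5}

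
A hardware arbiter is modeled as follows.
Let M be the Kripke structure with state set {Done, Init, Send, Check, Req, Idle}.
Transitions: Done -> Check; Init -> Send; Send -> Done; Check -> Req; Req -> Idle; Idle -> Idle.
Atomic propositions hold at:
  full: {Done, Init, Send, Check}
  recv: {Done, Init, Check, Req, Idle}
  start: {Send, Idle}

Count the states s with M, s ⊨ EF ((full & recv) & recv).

4

Sat(full & recv) = {Done, Init, Check}
Sat((full & recv) & recv) = {Done, Init, Check}
EF ((full & recv) & recv): least fixpoint, start Z0 = {Done, Init, Check}, add states with some successor in Z. Z1 = {Done, Init, Send, Check}; fixed.
Sat(EF ((full & recv) & recv)) = {Done, Init, Send, Check}
|Sat(EF ((full & recv) & recv))| = |{Done, Init, Send, Check}| = 4.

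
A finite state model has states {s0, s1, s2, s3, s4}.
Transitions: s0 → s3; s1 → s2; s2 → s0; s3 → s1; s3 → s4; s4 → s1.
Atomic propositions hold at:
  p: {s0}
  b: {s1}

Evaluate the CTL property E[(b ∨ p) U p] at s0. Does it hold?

Yes

Sat(b ∨ p) = {s0, s1}
E[(b ∨ p) U p]: least fixpoint, start Z0 = Sat(p) = {s0}, add states in Sat(b ∨ p) with some successor in Z. Already a fixed point.
Sat(E[(b ∨ p) U p]) = {s0}
s0 ∈ Sat(E[(b ∨ p) U p]) = {s0}, so the formula holds at s0.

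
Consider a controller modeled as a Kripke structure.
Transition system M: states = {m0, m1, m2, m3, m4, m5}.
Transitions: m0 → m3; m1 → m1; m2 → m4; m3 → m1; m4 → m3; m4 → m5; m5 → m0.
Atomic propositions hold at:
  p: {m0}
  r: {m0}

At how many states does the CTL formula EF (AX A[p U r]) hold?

A[p U r]: least fixpoint, start Z0 = Sat(r) = {m0}, add states in Sat(p) with every successor in Z. Already a fixed point.
Sat(A[p U r]) = {m0}
Sat(AX A[p U r]) = {s : every successor in {m0}} = {m5}
EF (AX A[p U r]): least fixpoint, start Z0 = {m5}, add states with some successor in Z. Z1 = {m4, m5}; Z2 = {m2, m4, m5}; fixed.
Sat(EF (AX A[p U r])) = {m2, m4, m5}
|Sat(EF (AX A[p U r]))| = |{m2, m4, m5}| = 3.

3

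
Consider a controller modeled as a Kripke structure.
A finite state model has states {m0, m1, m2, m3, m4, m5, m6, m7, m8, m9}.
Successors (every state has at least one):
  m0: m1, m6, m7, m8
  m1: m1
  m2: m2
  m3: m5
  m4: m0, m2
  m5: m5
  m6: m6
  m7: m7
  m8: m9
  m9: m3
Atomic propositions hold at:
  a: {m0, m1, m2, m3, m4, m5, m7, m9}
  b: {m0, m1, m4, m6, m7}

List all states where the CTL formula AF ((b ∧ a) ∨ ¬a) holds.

Sat(b ∧ a) = {m0, m1, m4, m7}
Sat(¬a) = {m6, m8}
Sat((b ∧ a) ∨ ¬a) = {m0, m1, m4, m6, m7, m8}
AF ((b ∧ a) ∨ ¬a): least fixpoint, start Z0 = {m0, m1, m4, m6, m7, m8}, add states with every successor in Z. Already a fixed point.
Sat(AF ((b ∧ a) ∨ ¬a)) = {m0, m1, m4, m6, m7, m8}

{m0, m1, m4, m6, m7, m8}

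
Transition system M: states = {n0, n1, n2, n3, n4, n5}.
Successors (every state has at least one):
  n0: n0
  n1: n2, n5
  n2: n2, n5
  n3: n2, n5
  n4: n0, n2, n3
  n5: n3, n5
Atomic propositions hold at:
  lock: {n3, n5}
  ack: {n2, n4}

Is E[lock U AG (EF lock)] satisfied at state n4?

EF lock: least fixpoint, start Z0 = {n3, n5}, add states with some successor in Z. Z1 = {n1, n2, n3, n4, n5}; fixed.
Sat(EF lock) = {n1, n2, n3, n4, n5}
AG (EF lock): greatest fixpoint, start Z0 = {n1, n2, n3, n4, n5}, keep only states in Sat with every successor in Z. Z1 = {n1, n2, n3, n5}; fixed.
Sat(AG (EF lock)) = {n1, n2, n3, n5}
E[lock U AG (EF lock)]: least fixpoint, start Z0 = Sat(AG (EF lock)) = {n1, n2, n3, n5}, add states in Sat(lock) with some successor in Z. Already a fixed point.
Sat(E[lock U AG (EF lock)]) = {n1, n2, n3, n5}
n4 ∉ Sat(E[lock U AG (EF lock)]) = {n1, n2, n3, n5}, so the formula does not hold at n4.

No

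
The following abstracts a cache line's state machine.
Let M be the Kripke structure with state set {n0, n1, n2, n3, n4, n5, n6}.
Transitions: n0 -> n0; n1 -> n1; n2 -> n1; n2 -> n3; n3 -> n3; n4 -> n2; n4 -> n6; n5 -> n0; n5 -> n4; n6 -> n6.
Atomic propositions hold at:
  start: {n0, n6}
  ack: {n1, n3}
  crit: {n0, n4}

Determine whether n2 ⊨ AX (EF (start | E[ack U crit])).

No

E[ack U crit]: least fixpoint, start Z0 = Sat(crit) = {n0, n4}, add states in Sat(ack) with some successor in Z. Already a fixed point.
Sat(E[ack U crit]) = {n0, n4}
Sat(start | E[ack U crit]) = {n0, n4, n6}
EF (start | E[ack U crit]): least fixpoint, start Z0 = {n0, n4, n6}, add states with some successor in Z. Z1 = {n0, n4, n5, n6}; fixed.
Sat(EF (start | E[ack U crit])) = {n0, n4, n5, n6}
Sat(AX (EF (start | E[ack U crit]))) = {s : every successor in {n0, n4, n5, n6}} = {n0, n5, n6}
n2 ∉ Sat(AX (EF (start | E[ack U crit]))) = {n0, n5, n6}, so the formula does not hold at n2.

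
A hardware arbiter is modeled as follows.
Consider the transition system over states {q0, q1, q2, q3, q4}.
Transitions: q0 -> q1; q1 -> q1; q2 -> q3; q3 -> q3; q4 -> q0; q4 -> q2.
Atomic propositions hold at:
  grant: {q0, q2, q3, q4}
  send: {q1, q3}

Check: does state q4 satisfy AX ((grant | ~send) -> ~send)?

Sat(~send) = {q0, q2, q4}
Sat(grant | ~send) = {q0, q2, q3, q4}
Sat((grant | ~send) -> ~send) = {q0, q1, q2, q4}
Sat(AX ((grant | ~send) -> ~send)) = {s : every successor in {q0, q1, q2, q4}} = {q0, q1, q4}
q4 ∈ Sat(AX ((grant | ~send) -> ~send)) = {q0, q1, q4}, so the formula holds at q4.

Yes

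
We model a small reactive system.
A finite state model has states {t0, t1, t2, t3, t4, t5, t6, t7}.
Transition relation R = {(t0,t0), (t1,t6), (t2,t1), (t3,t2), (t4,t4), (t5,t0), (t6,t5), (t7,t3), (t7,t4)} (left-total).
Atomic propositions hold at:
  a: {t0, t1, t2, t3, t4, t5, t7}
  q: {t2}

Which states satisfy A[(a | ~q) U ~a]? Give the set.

Sat(~q) = {t0, t1, t3, t4, t5, t6, t7}
Sat(a | ~q) = {t0, t1, t2, t3, t4, t5, t6, t7}
Sat(~a) = {t6}
A[(a | ~q) U ~a]: least fixpoint, start Z0 = Sat(~a) = {t6}, add states in Sat(a | ~q) with every successor in Z. Z1 = {t1, t6}; Z2 = {t1, t2, t6}; Z3 = {t1, t2, t3, t6}; fixed.
Sat(A[(a | ~q) U ~a]) = {t1, t2, t3, t6}

{t1, t2, t3, t6}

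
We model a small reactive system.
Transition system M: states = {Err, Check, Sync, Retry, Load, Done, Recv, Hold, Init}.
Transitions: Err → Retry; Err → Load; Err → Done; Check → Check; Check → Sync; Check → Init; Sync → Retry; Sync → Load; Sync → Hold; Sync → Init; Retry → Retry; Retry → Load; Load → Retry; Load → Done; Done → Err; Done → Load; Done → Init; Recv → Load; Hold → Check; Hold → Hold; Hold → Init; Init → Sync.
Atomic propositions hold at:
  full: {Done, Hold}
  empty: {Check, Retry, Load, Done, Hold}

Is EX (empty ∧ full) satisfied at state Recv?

No

Sat(empty ∧ full) = {Done, Hold}
Sat(EX (empty ∧ full)) = {s : some successor in {Done, Hold}} = {Err, Sync, Load, Hold}
Recv ∉ Sat(EX (empty ∧ full)) = {Err, Sync, Load, Hold}, so the formula does not hold at Recv.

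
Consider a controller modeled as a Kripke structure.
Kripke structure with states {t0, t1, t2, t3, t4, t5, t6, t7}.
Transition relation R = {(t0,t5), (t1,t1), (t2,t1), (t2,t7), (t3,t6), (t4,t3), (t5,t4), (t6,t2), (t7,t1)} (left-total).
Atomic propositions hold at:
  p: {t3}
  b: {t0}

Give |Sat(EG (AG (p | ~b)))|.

Sat(~b) = {t1, t2, t3, t4, t5, t6, t7}
Sat(p | ~b) = {t1, t2, t3, t4, t5, t6, t7}
AG (p | ~b): greatest fixpoint, start Z0 = {t1, t2, t3, t4, t5, t6, t7}, keep only states in Sat with every successor in Z. Already a fixed point.
Sat(AG (p | ~b)) = {t1, t2, t3, t4, t5, t6, t7}
EG (AG (p | ~b)): greatest fixpoint, start Z0 = {t1, t2, t3, t4, t5, t6, t7}, keep only states in Sat with some successor in Z. Already a fixed point.
Sat(EG (AG (p | ~b))) = {t1, t2, t3, t4, t5, t6, t7}
|Sat(EG (AG (p | ~b)))| = |{t1, t2, t3, t4, t5, t6, t7}| = 7.

7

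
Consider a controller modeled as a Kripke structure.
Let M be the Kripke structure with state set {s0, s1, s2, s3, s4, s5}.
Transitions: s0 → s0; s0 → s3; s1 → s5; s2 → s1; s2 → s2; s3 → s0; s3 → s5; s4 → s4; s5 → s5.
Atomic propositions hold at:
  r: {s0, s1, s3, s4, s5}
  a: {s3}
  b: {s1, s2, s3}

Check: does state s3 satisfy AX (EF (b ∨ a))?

No

Sat(b ∨ a) = {s1, s2, s3}
EF (b ∨ a): least fixpoint, start Z0 = {s1, s2, s3}, add states with some successor in Z. Z1 = {s0, s1, s2, s3}; fixed.
Sat(EF (b ∨ a)) = {s0, s1, s2, s3}
Sat(AX (EF (b ∨ a))) = {s : every successor in {s0, s1, s2, s3}} = {s0, s2}
s3 ∉ Sat(AX (EF (b ∨ a))) = {s0, s2}, so the formula does not hold at s3.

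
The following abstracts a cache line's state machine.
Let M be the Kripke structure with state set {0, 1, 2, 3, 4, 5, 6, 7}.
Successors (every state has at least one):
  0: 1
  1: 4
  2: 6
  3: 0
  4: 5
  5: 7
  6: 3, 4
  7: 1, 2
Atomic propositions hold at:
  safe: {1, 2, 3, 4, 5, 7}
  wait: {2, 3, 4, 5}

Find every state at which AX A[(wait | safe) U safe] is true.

Sat(wait | safe) = {1, 2, 3, 4, 5, 7}
A[(wait | safe) U safe]: least fixpoint, start Z0 = Sat(safe) = {1, 2, 3, 4, 5, 7}, add states in Sat(wait | safe) with every successor in Z. Already a fixed point.
Sat(A[(wait | safe) U safe]) = {1, 2, 3, 4, 5, 7}
Sat(AX A[(wait | safe) U safe]) = {s : every successor in {1, 2, 3, 4, 5, 7}} = {0, 1, 4, 5, 6, 7}

{0, 1, 4, 5, 6, 7}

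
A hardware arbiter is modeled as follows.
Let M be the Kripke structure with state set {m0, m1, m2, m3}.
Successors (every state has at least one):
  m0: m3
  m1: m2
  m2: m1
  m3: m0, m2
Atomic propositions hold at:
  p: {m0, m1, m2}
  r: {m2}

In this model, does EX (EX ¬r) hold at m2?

Sat(¬r) = {m0, m1, m3}
Sat(EX ¬r) = {s : some successor in {m0, m1, m3}} = {m0, m2, m3}
Sat(EX (EX ¬r)) = {s : some successor in {m0, m2, m3}} = {m0, m1, m3}
m2 ∉ Sat(EX (EX ¬r)) = {m0, m1, m3}, so the formula does not hold at m2.

No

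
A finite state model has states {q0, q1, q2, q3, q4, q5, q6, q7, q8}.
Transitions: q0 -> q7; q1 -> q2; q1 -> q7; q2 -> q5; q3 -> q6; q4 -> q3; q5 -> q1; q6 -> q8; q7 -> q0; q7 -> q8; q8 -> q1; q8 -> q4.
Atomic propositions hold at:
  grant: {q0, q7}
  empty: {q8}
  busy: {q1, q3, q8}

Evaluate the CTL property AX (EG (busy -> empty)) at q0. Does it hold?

Sat(busy -> empty) = {q0, q2, q4, q5, q6, q7, q8}
EG (busy -> empty): greatest fixpoint, start Z0 = {q0, q2, q4, q5, q6, q7, q8}, keep only states in Sat with some successor in Z. Z1 = {q0, q2, q6, q7, q8}; Z2 = {q0, q6, q7}; Z3 = {q0, q7}; fixed.
Sat(EG (busy -> empty)) = {q0, q7}
Sat(AX (EG (busy -> empty))) = {s : every successor in {q0, q7}} = {q0}
q0 ∈ Sat(AX (EG (busy -> empty))) = {q0}, so the formula holds at q0.

Yes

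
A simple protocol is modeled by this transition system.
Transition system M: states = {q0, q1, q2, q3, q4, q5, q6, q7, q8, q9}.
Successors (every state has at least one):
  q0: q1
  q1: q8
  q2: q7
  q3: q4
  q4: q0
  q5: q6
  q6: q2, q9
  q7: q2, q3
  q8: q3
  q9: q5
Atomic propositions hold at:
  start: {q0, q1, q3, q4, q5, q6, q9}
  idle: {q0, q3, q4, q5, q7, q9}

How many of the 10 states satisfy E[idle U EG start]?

EG start: greatest fixpoint, start Z0 = {q0, q1, q3, q4, q5, q6, q9}, keep only states in Sat with some successor in Z. Z1 = {q0, q3, q4, q5, q6, q9}; Z2 = {q3, q4, q5, q6, q9}; Z3 = {q3, q5, q6, q9}; Z4 = {q5, q6, q9}; fixed.
Sat(EG start) = {q5, q6, q9}
E[idle U EG start]: least fixpoint, start Z0 = Sat(EG start) = {q5, q6, q9}, add states in Sat(idle) with some successor in Z. Already a fixed point.
Sat(E[idle U EG start]) = {q5, q6, q9}
|Sat(E[idle U EG start])| = |{q5, q6, q9}| = 3.

3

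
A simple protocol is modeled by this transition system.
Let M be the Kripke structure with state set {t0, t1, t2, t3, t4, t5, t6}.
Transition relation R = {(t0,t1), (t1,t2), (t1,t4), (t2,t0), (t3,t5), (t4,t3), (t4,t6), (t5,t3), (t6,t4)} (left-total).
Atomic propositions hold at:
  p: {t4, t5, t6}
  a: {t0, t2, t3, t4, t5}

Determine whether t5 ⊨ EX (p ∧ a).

No

Sat(p ∧ a) = {t4, t5}
Sat(EX (p ∧ a)) = {s : some successor in {t4, t5}} = {t1, t3, t6}
t5 ∉ Sat(EX (p ∧ a)) = {t1, t3, t6}, so the formula does not hold at t5.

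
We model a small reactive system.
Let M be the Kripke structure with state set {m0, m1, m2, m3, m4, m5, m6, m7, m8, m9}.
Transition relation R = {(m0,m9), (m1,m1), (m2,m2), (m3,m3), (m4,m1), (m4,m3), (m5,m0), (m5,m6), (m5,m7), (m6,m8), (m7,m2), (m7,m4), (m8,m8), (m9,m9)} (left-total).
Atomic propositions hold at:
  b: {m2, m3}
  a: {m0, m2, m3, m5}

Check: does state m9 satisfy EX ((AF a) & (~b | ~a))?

AF a: least fixpoint, start Z0 = {m0, m2, m3, m5}, add states with every successor in Z. Already a fixed point.
Sat(AF a) = {m0, m2, m3, m5}
Sat(~b) = {m0, m1, m4, m5, m6, m7, m8, m9}
Sat(~a) = {m1, m4, m6, m7, m8, m9}
Sat(~b | ~a) = {m0, m1, m4, m5, m6, m7, m8, m9}
Sat((AF a) & (~b | ~a)) = {m0, m5}
Sat(EX ((AF a) & (~b | ~a))) = {s : some successor in {m0, m5}} = {m5}
m9 ∉ Sat(EX ((AF a) & (~b | ~a))) = {m5}, so the formula does not hold at m9.

No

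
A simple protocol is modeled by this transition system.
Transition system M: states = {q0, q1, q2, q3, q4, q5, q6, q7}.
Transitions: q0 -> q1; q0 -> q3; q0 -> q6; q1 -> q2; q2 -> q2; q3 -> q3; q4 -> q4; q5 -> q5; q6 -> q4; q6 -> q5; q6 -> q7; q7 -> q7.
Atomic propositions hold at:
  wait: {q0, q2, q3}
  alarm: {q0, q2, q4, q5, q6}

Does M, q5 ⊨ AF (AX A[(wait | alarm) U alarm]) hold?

Yes

Sat(wait | alarm) = {q0, q2, q3, q4, q5, q6}
A[(wait | alarm) U alarm]: least fixpoint, start Z0 = Sat(alarm) = {q0, q2, q4, q5, q6}, add states in Sat(wait | alarm) with every successor in Z. Already a fixed point.
Sat(A[(wait | alarm) U alarm]) = {q0, q2, q4, q5, q6}
Sat(AX A[(wait | alarm) U alarm]) = {s : every successor in {q0, q2, q4, q5, q6}} = {q1, q2, q4, q5}
AF (AX A[(wait | alarm) U alarm]): least fixpoint, start Z0 = {q1, q2, q4, q5}, add states with every successor in Z. Already a fixed point.
Sat(AF (AX A[(wait | alarm) U alarm])) = {q1, q2, q4, q5}
q5 ∈ Sat(AF (AX A[(wait | alarm) U alarm])) = {q1, q2, q4, q5}, so the formula holds at q5.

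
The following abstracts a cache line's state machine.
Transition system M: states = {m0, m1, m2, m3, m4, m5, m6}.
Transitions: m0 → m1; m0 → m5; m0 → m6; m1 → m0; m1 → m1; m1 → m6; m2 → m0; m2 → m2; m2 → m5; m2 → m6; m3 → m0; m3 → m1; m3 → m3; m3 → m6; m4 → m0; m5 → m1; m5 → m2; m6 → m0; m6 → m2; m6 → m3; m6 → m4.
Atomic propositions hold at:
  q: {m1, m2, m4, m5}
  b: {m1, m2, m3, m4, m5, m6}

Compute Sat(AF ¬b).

Sat(¬b) = {m0}
AF ¬b: least fixpoint, start Z0 = {m0}, add states with every successor in Z. Z1 = {m0, m4}; fixed.
Sat(AF ¬b) = {m0, m4}

{m0, m4}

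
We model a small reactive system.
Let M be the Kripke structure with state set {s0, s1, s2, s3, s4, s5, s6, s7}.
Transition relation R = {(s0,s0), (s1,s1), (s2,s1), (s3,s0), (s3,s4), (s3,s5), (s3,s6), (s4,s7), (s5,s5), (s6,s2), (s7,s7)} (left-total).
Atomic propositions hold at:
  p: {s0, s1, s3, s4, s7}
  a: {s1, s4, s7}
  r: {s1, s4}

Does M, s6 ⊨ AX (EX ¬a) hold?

No

Sat(¬a) = {s0, s2, s3, s5, s6}
Sat(EX ¬a) = {s : some successor in {s0, s2, s3, s5, s6}} = {s0, s3, s5, s6}
Sat(AX (EX ¬a)) = {s : every successor in {s0, s3, s5, s6}} = {s0, s5}
s6 ∉ Sat(AX (EX ¬a)) = {s0, s5}, so the formula does not hold at s6.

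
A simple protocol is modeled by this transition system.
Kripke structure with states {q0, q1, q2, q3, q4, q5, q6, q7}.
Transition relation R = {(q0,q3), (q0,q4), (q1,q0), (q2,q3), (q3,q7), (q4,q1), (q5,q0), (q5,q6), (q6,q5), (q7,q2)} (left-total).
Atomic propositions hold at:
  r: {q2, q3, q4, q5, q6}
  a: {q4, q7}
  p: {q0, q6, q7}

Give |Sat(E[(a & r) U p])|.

3

Sat(a & r) = {q4}
E[(a & r) U p]: least fixpoint, start Z0 = Sat(p) = {q0, q6, q7}, add states in Sat(a & r) with some successor in Z. Already a fixed point.
Sat(E[(a & r) U p]) = {q0, q6, q7}
|Sat(E[(a & r) U p])| = |{q0, q6, q7}| = 3.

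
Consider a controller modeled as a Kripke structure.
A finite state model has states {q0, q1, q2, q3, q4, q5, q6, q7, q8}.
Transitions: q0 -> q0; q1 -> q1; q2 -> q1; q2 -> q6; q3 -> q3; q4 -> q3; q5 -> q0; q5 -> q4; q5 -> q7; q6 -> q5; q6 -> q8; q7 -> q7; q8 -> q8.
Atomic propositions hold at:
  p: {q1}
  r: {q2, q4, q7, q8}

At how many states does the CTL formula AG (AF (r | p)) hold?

3

Sat(r | p) = {q1, q2, q4, q7, q8}
AF (r | p): least fixpoint, start Z0 = {q1, q2, q4, q7, q8}, add states with every successor in Z. Already a fixed point.
Sat(AF (r | p)) = {q1, q2, q4, q7, q8}
AG (AF (r | p)): greatest fixpoint, start Z0 = {q1, q2, q4, q7, q8}, keep only states in Sat with every successor in Z. Z1 = {q1, q7, q8}; fixed.
Sat(AG (AF (r | p))) = {q1, q7, q8}
|Sat(AG (AF (r | p)))| = |{q1, q7, q8}| = 3.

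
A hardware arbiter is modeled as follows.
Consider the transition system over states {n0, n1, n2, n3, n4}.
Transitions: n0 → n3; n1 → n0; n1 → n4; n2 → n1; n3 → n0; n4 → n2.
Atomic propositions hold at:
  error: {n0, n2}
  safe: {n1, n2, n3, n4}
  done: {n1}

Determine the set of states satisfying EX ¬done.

Sat(¬done) = {n0, n2, n3, n4}
Sat(EX ¬done) = {s : some successor in {n0, n2, n3, n4}} = {n0, n1, n3, n4}

{n0, n1, n3, n4}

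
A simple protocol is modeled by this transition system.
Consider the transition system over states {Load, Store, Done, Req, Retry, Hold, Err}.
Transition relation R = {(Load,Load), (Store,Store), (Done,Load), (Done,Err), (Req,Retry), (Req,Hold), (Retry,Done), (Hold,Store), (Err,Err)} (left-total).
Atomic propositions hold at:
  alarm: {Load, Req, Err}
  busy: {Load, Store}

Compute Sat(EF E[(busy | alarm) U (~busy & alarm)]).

Sat(busy | alarm) = {Load, Store, Req, Err}
Sat(~busy) = {Done, Req, Retry, Hold, Err}
Sat(~busy & alarm) = {Req, Err}
E[(busy | alarm) U (~busy & alarm)]: least fixpoint, start Z0 = Sat((~busy & alarm)) = {Req, Err}, add states in Sat(busy | alarm) with some successor in Z. Already a fixed point.
Sat(E[(busy | alarm) U (~busy & alarm)]) = {Req, Err}
EF E[(busy | alarm) U (~busy & alarm)]: least fixpoint, start Z0 = {Req, Err}, add states with some successor in Z. Z1 = {Done, Req, Err}; Z2 = {Done, Req, Retry, Err}; fixed.
Sat(EF E[(busy | alarm) U (~busy & alarm)]) = {Done, Req, Retry, Err}

{Done, Req, Retry, Err}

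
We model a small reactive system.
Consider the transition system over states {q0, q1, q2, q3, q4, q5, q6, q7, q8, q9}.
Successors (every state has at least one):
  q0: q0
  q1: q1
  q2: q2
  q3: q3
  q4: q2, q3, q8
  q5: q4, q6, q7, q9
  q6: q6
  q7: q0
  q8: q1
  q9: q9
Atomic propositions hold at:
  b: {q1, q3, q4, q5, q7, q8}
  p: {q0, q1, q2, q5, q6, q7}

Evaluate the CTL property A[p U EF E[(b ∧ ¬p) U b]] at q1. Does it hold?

Sat(¬p) = {q3, q4, q8, q9}
Sat(b ∧ ¬p) = {q3, q4, q8}
E[(b ∧ ¬p) U b]: least fixpoint, start Z0 = Sat(b) = {q1, q3, q4, q5, q7, q8}, add states in Sat(b ∧ ¬p) with some successor in Z. Already a fixed point.
Sat(E[(b ∧ ¬p) U b]) = {q1, q3, q4, q5, q7, q8}
EF E[(b ∧ ¬p) U b]: least fixpoint, start Z0 = {q1, q3, q4, q5, q7, q8}, add states with some successor in Z. Already a fixed point.
Sat(EF E[(b ∧ ¬p) U b]) = {q1, q3, q4, q5, q7, q8}
A[p U EF E[(b ∧ ¬p) U b]]: least fixpoint, start Z0 = Sat(EF E[(b ∧ ¬p) U b]) = {q1, q3, q4, q5, q7, q8}, add states in Sat(p) with every successor in Z. Already a fixed point.
Sat(A[p U EF E[(b ∧ ¬p) U b]]) = {q1, q3, q4, q5, q7, q8}
q1 ∈ Sat(A[p U EF E[(b ∧ ¬p) U b]]) = {q1, q3, q4, q5, q7, q8}, so the formula holds at q1.

Yes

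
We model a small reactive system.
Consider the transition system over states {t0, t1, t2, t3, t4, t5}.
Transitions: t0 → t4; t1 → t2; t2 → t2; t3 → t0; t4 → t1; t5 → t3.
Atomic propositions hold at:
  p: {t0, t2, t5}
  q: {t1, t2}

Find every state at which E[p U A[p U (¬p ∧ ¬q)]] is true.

Sat(¬p) = {t1, t3, t4}
Sat(¬q) = {t0, t3, t4, t5}
Sat(¬p ∧ ¬q) = {t3, t4}
A[p U (¬p ∧ ¬q)]: least fixpoint, start Z0 = Sat((¬p ∧ ¬q)) = {t3, t4}, add states in Sat(p) with every successor in Z. Z1 = {t0, t3, t4, t5}; fixed.
Sat(A[p U (¬p ∧ ¬q)]) = {t0, t3, t4, t5}
E[p U A[p U (¬p ∧ ¬q)]]: least fixpoint, start Z0 = Sat(A[p U (¬p ∧ ¬q)]) = {t0, t3, t4, t5}, add states in Sat(p) with some successor in Z. Already a fixed point.
Sat(E[p U A[p U (¬p ∧ ¬q)]]) = {t0, t3, t4, t5}

{t0, t3, t4, t5}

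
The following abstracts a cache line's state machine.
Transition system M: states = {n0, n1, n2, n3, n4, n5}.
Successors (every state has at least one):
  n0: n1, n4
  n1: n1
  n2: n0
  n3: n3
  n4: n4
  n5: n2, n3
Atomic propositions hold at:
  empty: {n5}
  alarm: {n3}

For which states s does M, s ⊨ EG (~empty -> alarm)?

Sat(~empty) = {n0, n1, n2, n3, n4}
Sat(~empty -> alarm) = {n3, n5}
EG (~empty -> alarm): greatest fixpoint, start Z0 = {n3, n5}, keep only states in Sat with some successor in Z. Already a fixed point.
Sat(EG (~empty -> alarm)) = {n3, n5}

{n3, n5}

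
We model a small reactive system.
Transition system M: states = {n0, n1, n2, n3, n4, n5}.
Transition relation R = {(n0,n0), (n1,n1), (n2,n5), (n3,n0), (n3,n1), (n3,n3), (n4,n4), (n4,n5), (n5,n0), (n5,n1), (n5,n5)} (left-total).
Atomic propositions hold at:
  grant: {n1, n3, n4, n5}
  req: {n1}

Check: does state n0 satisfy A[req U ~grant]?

Sat(~grant) = {n0, n2}
A[req U ~grant]: least fixpoint, start Z0 = Sat(~grant) = {n0, n2}, add states in Sat(req) with every successor in Z. Already a fixed point.
Sat(A[req U ~grant]) = {n0, n2}
n0 ∈ Sat(A[req U ~grant]) = {n0, n2}, so the formula holds at n0.

Yes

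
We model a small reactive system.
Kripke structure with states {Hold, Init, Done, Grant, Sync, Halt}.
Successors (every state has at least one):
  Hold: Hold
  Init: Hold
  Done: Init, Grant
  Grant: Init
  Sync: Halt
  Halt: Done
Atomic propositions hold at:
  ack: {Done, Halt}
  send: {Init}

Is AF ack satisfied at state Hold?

AF ack: least fixpoint, start Z0 = {Done, Halt}, add states with every successor in Z. Z1 = {Done, Sync, Halt}; fixed.
Sat(AF ack) = {Done, Sync, Halt}
Hold ∉ Sat(AF ack) = {Done, Sync, Halt}, so the formula does not hold at Hold.

No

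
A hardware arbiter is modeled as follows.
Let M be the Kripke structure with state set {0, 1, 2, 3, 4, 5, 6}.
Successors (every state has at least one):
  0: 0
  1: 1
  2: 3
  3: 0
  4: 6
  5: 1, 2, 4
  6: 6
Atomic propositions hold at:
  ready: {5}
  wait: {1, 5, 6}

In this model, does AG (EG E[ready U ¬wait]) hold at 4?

Sat(¬wait) = {0, 2, 3, 4}
E[ready U ¬wait]: least fixpoint, start Z0 = Sat(¬wait) = {0, 2, 3, 4}, add states in Sat(ready) with some successor in Z. Z1 = {0, 2, 3, 4, 5}; fixed.
Sat(E[ready U ¬wait]) = {0, 2, 3, 4, 5}
EG E[ready U ¬wait]: greatest fixpoint, start Z0 = {0, 2, 3, 4, 5}, keep only states in Sat with some successor in Z. Z1 = {0, 2, 3, 5}; fixed.
Sat(EG E[ready U ¬wait]) = {0, 2, 3, 5}
AG (EG E[ready U ¬wait]): greatest fixpoint, start Z0 = {0, 2, 3, 5}, keep only states in Sat with every successor in Z. Z1 = {0, 2, 3}; fixed.
Sat(AG (EG E[ready U ¬wait])) = {0, 2, 3}
4 ∉ Sat(AG (EG E[ready U ¬wait])) = {0, 2, 3}, so the formula does not hold at 4.

No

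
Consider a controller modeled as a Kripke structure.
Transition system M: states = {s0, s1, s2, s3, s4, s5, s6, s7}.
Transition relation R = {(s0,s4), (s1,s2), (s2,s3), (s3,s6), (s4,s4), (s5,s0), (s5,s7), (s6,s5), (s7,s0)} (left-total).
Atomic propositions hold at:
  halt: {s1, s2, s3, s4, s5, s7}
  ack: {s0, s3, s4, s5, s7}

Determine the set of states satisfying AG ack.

AG ack: greatest fixpoint, start Z0 = {s0, s3, s4, s5, s7}, keep only states in Sat with every successor in Z. Z1 = {s0, s4, s5, s7}; fixed.
Sat(AG ack) = {s0, s4, s5, s7}

{s0, s4, s5, s7}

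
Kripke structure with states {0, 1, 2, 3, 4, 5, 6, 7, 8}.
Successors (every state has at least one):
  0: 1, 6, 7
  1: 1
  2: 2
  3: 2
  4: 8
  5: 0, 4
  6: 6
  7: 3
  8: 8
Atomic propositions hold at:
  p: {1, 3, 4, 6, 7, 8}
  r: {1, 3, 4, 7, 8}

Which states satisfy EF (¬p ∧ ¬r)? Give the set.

Sat(¬p) = {0, 2, 5}
Sat(¬r) = {0, 2, 5, 6}
Sat(¬p ∧ ¬r) = {0, 2, 5}
EF (¬p ∧ ¬r): least fixpoint, start Z0 = {0, 2, 5}, add states with some successor in Z. Z1 = {0, 2, 3, 5}; Z2 = {0, 2, 3, 5, 7}; fixed.
Sat(EF (¬p ∧ ¬r)) = {0, 2, 3, 5, 7}

{0, 2, 3, 5, 7}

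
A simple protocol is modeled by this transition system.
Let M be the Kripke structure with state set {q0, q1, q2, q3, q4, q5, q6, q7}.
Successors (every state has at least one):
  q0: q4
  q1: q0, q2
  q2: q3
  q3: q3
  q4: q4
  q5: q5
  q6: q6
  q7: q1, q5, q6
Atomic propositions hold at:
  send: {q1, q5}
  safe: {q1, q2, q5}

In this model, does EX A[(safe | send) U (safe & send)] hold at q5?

Yes

Sat(safe | send) = {q1, q2, q5}
Sat(safe & send) = {q1, q5}
A[(safe | send) U (safe & send)]: least fixpoint, start Z0 = Sat((safe & send)) = {q1, q5}, add states in Sat(safe | send) with every successor in Z. Already a fixed point.
Sat(A[(safe | send) U (safe & send)]) = {q1, q5}
Sat(EX A[(safe | send) U (safe & send)]) = {s : some successor in {q1, q5}} = {q5, q7}
q5 ∈ Sat(EX A[(safe | send) U (safe & send)]) = {q5, q7}, so the formula holds at q5.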